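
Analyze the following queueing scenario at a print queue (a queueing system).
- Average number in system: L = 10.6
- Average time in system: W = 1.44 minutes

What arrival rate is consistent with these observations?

Little's Law: L = λW, so λ = L/W
λ = 10.6/1.44 = 7.3611 jobs/minute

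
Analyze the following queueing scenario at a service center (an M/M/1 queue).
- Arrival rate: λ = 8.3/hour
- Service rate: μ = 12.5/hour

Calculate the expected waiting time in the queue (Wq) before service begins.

First, compute utilization: ρ = λ/μ = 8.3/12.5 = 0.6640
For M/M/1: Wq = λ/(μ(μ-λ))
Wq = 8.3/(12.5 × (12.5-8.3))
Wq = 8.3/(12.5 × 4.20)
Wq = 0.1581 hours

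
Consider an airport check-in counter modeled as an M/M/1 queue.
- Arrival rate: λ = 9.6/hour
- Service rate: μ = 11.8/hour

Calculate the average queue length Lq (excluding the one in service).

ρ = λ/μ = 9.6/11.8 = 0.8136
For M/M/1: Lq = λ²/(μ(μ-λ))
Lq = 92.16/(11.8 × 2.20)
Lq = 3.5501 passengers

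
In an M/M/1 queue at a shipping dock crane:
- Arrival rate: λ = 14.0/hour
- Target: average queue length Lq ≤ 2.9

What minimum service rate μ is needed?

For M/M/1: Lq = λ²/(μ(μ-λ))
Need Lq ≤ 2.9, i.e. μ(μ-λ) ≥ λ²/2.9
μ² - 14.0μ - 196.00/2.9 ≥ 0  →  μ² - 14.0μ - 67.5862 ≥ 0
Quadratic formula (positive root): μ = [λ + √(λ² + 4×67.5862)]/2
Discriminant: 196.00 + 4×67.5862 = 466.3448, √466.3448 = 21.5950
μ ≥ (14.0 + 21.5950)/2 = 17.7975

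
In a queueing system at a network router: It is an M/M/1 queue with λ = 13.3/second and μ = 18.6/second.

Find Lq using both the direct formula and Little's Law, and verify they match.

Method 1 (direct): Lq = λ²/(μ(μ-λ)) = 176.89/(18.6 × 5.30) = 1.7944

Method 2 (Little's Law):
W = 1/(μ-λ) = 1/5.30 = 0.18868
Wq = W - 1/μ = 0.18868 - 0.053763 = 0.13492
Lq = λWq = 13.3 × 0.13492 = 1.7944 ✔ (matches Method 1)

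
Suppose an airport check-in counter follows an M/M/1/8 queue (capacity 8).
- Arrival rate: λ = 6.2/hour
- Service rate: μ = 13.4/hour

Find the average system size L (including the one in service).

ρ = λ/μ = 6.2/13.4 = 0.4627
P₀ = (1-ρ)/(1-ρ^(K+1)) = (1-0.4627)/(1-0.4627^9) = 0.5373/0.9990 = 0.5378
P_K = P₀×ρ^K = 0.5378 × 0.4627^8 = 0.5378 × 0.002101 = 0.001130
L = ρ[1 - (K+1)ρ^K + Kρ^(K+1)] / [(1-ρ)(1-ρ^(K+1))]
L = 0.4627 × (1 - 9×0.002101 + 8×0.0009721) / ((1 - 0.4627) × (1 - 0.0009721)) = 0.8524 passengers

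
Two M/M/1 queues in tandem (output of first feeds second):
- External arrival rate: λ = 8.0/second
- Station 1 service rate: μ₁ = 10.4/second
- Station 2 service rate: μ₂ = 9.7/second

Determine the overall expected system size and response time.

By Jackson's theorem, each station behaves as independent M/M/1.
Station 1: ρ₁ = 8.0/10.4 = 0.7692, L₁ = ρ₁/(1-ρ₁) = λ/(μ₁-λ) = 8.0/2.40 = 3.3333
Station 2: ρ₂ = 8.0/9.7 = 0.8247, L₂ = ρ₂/(1-ρ₂) = λ/(μ₂-λ) = 8.0/1.70 = 4.7059
Total: L = L₁ + L₂ = 3.3333 + 4.7059 = 8.0392
W = L/λ = 8.0392/8.0 = 1.0049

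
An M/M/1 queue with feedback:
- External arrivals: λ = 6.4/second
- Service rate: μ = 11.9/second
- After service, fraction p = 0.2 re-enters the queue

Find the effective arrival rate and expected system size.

Effective arrival rate: λ_eff = λ/(1-p) = 6.4/(1-0.2) = 6.4/0.80 = 8.0000
ρ = λ_eff/μ = 8.0000/11.9 = 0.67227
L = ρ/(1-ρ) = 0.67227/(1-0.67227) = 2.0513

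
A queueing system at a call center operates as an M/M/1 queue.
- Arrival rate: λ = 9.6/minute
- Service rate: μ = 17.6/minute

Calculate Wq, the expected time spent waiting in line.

First, compute utilization: ρ = λ/μ = 9.6/17.6 = 0.5455
For M/M/1: Wq = λ/(μ(μ-λ))
Wq = 9.6/(17.6 × (17.6-9.6))
Wq = 9.6/(17.6 × 8.00)
Wq = 0.06818 minutes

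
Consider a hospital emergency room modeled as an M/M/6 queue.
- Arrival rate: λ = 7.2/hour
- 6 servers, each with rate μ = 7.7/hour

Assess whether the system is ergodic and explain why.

Stability requires ρ = λ/(cμ) < 1
ρ = 7.2/(6 × 7.7) = 7.2/46.20 = 0.1558
Since 0.1558 < 1, the system is STABLE.
The servers are busy 15.58% of the time.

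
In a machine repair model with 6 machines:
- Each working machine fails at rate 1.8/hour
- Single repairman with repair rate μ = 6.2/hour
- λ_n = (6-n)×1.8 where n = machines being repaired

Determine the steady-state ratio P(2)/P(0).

P(2)/P(0) = ∏_{i=0}^{2-1} λ_i/μ_{i+1}
= (6-0)×1.8/6.2 × (6-1)×1.8/6.2
= 2.5286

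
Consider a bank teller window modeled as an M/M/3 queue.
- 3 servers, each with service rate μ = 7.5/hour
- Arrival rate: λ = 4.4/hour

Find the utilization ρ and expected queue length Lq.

Traffic intensity: ρ = λ/(cμ) = 4.4/(3×7.5) = 0.1956
Since ρ = 0.1956 < 1, system is stable.
Offered load a = λ/μ = cρ = 4.4/7.5 = 0.5867
P₀ = [ Σₙ₌₀^2 aⁿ/n! + a^3/(3!(1-ρ)) ]⁻¹
Σ = a^0/0! + a^1/1! + a^2/2! = 1.0000 + 0.5867 + 0.1721 = 1.7588
a^3/(3!(1-ρ)) = 0.2019/(6 × 0.8044) = 0.04183
P₀ = 1/(1.7588 + 0.04183) = 0.5554
Lq = P₀·a^3·ρ / (3!(1-ρ)²) = 0.55537 × 0.20192 × 0.19556 / (6 × 0.64713) = 0.005648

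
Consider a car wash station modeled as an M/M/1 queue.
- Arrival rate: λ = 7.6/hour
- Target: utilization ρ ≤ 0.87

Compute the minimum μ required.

ρ = λ/μ, so μ = λ/ρ
μ ≥ 7.6/0.87 = 8.7356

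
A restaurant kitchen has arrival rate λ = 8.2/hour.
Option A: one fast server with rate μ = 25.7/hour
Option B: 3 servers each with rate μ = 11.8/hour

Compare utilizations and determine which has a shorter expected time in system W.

Option A: single server μ = 25.7 (M/M/1)
  ρ_A = 8.2/25.7 = 0.3191
  W_A = 1/(μ-λ) = 1/(25.7-8.2) = 1/17.50 = 0.05714

Option B: 3 servers μ = 11.8 (M/M/3)
  ρ_B = λ/(cμ) = 8.2/(3×11.8) = 0.2316
  Offered load a = λ/μ = cρ = 8.2/11.8 = 0.6949
  P₀ = [ Σₙ₌₀^2 aⁿ/n! + a^3/(3!(1-ρ)) ]⁻¹
  Σ = a^0/0! + a^1/1! + a^2/2! = 1.0000 + 0.6949 + 0.2415 = 1.9364
  a^3/(3!(1-ρ)) = 0.3356/(6 × 0.7684) = 0.07279
  P₀ = 1/(1.9364 + 0.07279) = 0.4977
  Lq = P₀·a^3·ρ / (3!(1-ρ)²) = 0.4977 × 0.3356 × 0.2316 / (6 × 0.5904) = 0.01092
  Wq_B = Lq/λ = 0.01092/8.2 = 0.001332
  W_B = Wq_B + 1/μ = 0.001332 + 0.08475 = 0.08608

Since W_A = 0.05714 < W_B = 0.08608, Option A (single fast server) has the shorter time in system.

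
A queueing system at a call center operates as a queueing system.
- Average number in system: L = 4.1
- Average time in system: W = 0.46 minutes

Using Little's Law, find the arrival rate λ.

Little's Law: L = λW, so λ = L/W
λ = 4.1/0.46 = 8.9130 calls/minute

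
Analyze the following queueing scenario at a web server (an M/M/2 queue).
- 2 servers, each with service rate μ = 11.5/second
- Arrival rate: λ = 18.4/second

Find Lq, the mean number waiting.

Traffic intensity: ρ = λ/(cμ) = 18.4/(2×11.5) = 0.8000
Since ρ = 0.8000 < 1, system is stable.
Offered load a = λ/μ = cρ = 18.4/11.5 = 1.6000
P₀ = [ Σₙ₌₀^1 aⁿ/n! + a^2/(2!(1-ρ)) ]⁻¹
Σ = a^0/0! + a^1/1! = 1.0000 + 1.6000 = 2.6000
a^2/(2!(1-ρ)) = 2.5600/(2 × 0.2000) = 6.4000
P₀ = 1/(2.6000 + 6.4000) = 0.1111
Lq = P₀·a^2·ρ / (2!(1-ρ)²) = 0.11111 × 2.5600 × 0.80000 / (2 × 0.040000) = 2.8444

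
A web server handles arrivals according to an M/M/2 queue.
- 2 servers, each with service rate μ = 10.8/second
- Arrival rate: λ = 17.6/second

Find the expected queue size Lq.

Traffic intensity: ρ = λ/(cμ) = 17.6/(2×10.8) = 0.8148
Since ρ = 0.8148 < 1, system is stable.
Offered load a = λ/μ = cρ = 17.6/10.8 = 1.6296
P₀ = [ Σₙ₌₀^1 aⁿ/n! + a^2/(2!(1-ρ)) ]⁻¹
Σ = a^0/0! + a^1/1! = 1.0000 + 1.6296 = 2.6296
a^2/(2!(1-ρ)) = 2.65569/(2 × 0.185185) = 7.1704
P₀ = 1/(2.6296 + 7.1704) = 0.1020
Lq = P₀·a^2·ρ / (2!(1-ρ)²) = 0.10204 × 2.6557 × 0.81481 / (2 × 0.034294) = 3.2193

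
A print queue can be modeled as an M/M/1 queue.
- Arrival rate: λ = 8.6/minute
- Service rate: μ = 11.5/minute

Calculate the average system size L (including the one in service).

ρ = λ/μ = 8.6/11.5 = 0.7478
For M/M/1: L = λ/(μ-λ)
L = 8.6/(11.5-8.6) = 8.6/2.90
L = 2.9655 jobs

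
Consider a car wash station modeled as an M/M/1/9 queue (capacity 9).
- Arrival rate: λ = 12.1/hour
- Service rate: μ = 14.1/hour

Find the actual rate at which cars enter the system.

ρ = λ/μ = 12.1/14.1 = 0.85816
P₀ = (1-ρ)/(1-ρ^(K+1)) = (1-0.85816)/(1-0.85816^10) = 0.14184/0.78339 = 0.1811
P_K = P₀×ρ^K = 0.18106 × 0.85816^9 = 0.18106 × 0.25241 = 0.04570
λ_eff = λ(1-P_K) = 12.1 × (1 - 0.04570) = 12.1 × 0.9543 = 11.5470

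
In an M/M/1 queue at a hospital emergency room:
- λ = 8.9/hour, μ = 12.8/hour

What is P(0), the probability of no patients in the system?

ρ = λ/μ = 8.9/12.8 = 0.6953
P(0) = 1 - ρ = 1 - 0.6953 = 0.3047
The server is idle 30.47% of the time.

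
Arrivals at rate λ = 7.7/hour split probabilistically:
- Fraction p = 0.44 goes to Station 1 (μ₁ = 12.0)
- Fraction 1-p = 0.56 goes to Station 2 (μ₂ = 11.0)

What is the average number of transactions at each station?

Effective rates: λ₁ = 7.7×0.44 = 3.388, λ₂ = 7.7×0.56 = 4.312
Station 1: ρ₁ = 3.388/12.0 = 0.28233, L₁ = ρ₁/(1-ρ₁) = 0.28233/(1-0.28233) = 0.3934
Station 2: ρ₂ = 4.312/11.0 = 0.3920, L₂ = ρ₂/(1-ρ₂) = 0.3920/(1-0.3920) = 0.6447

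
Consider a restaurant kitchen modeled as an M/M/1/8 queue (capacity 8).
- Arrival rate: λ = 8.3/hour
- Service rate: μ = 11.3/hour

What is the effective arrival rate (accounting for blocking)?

ρ = λ/μ = 8.3/11.3 = 0.734513
P₀ = (1-ρ)/(1-ρ^(K+1)) = (1-0.734513)/(1-0.734513^9) = 0.2655/0.9378 = 0.2831
P_K = P₀×ρ^K = 0.283104 × 0.734513^8 = 0.283104 × 0.0847219 = 0.02399
λ_eff = λ(1-P_K) = 8.3 × (1 - 0.02399) = 8.3 × 0.97601 = 8.1009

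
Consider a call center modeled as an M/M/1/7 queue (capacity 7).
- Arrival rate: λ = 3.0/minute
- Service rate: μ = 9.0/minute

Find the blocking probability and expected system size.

ρ = λ/μ = 3.0/9.0 = 0.33333
P₀ = (1-ρ)/(1-ρ^(K+1)) = (1-0.33333)/(1-0.33333^8) = 0.6667/0.9998 = 0.6668
P_K = P₀×ρ^K = 0.6668 × 0.33333^7 = 0.6668 × 0.0004572 = 0.0003049
Blocking probability P_7 = 0.0003049 (0.03049%)
L = ρ[1 - (K+1)ρ^K + Kρ^(K+1)] / [(1-ρ)(1-ρ^(K+1))]
L = 0.33333 × (1 - 8×0.0004572 + 7×0.0001524) / ((1 - 0.33333) × (1 - 0.0001524)) = 0.4988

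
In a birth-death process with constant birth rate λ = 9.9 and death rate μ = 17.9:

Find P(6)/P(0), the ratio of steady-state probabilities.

For constant rates: P(n)/P(0) = (λ/μ)^n
P(6)/P(0) = (9.9/17.9)^6 = 0.55307^6 = 0.02862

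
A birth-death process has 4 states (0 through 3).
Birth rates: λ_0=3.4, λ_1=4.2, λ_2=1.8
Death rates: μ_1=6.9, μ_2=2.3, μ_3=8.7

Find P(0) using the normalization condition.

Ratios P(n)/P(0) = (λ₀···λₙ₋₁)/(μ₁···μₙ):
P(1)/P(0) = (3.4)/(6.9) = 0.49275
P(2)/P(0) = (3.4×4.2)/(6.9×2.3) = 0.89981
P(3)/P(0) = (3.4×4.2×1.8)/(6.9×2.3×8.7) = 0.18617

Normalization: ∑ P(n) = 1
P(0) × (1.0000 + 0.49275 + 0.89981 + 0.18617) = 1
P(0) × 2.5787 = 1
P(0) = 1/2.5787 = 0.3878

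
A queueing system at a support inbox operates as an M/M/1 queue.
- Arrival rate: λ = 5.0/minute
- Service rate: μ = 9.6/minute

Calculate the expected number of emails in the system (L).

ρ = λ/μ = 5.0/9.6 = 0.5208
For M/M/1: L = λ/(μ-λ)
L = 5.0/(9.6-5.0) = 5.0/4.60
L = 1.0870 emails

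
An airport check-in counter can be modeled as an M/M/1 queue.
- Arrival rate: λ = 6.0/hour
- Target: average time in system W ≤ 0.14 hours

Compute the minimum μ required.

For M/M/1: W = 1/(μ-λ)
Need W ≤ 0.14, so 1/(μ-λ) ≤ 0.14
μ - λ ≥ 1/0.14 = 7.1429
μ ≥ 6.0 + 7.1429 = 13.1429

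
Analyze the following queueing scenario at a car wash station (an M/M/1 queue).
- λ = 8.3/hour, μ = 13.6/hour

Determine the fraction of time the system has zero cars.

ρ = λ/μ = 8.3/13.6 = 0.6103
P(0) = 1 - ρ = 1 - 0.6103 = 0.3897
The server is idle 38.97% of the time.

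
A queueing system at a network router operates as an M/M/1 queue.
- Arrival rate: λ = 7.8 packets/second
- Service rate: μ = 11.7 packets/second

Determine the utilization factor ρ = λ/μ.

Server utilization: ρ = λ/μ
ρ = 7.8/11.7 = 0.6667
The server is busy 66.67% of the time.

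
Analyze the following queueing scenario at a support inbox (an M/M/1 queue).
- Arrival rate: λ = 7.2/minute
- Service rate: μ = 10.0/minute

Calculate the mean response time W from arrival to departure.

First, compute utilization: ρ = λ/μ = 7.2/10.0 = 0.7200
For M/M/1: W = 1/(μ-λ)
W = 1/(10.0-7.2) = 1/2.80
W = 0.3571 minutes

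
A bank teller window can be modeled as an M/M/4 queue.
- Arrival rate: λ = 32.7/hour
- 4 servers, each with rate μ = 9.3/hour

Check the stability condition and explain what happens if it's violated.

Stability requires ρ = λ/(cμ) < 1
ρ = 32.7/(4 × 9.3) = 32.7/37.20 = 0.8790
Since 0.8790 < 1, the system is STABLE.
The servers are busy 87.90% of the time.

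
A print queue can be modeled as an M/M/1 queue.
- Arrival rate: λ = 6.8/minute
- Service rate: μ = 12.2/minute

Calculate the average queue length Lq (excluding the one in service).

ρ = λ/μ = 6.8/12.2 = 0.5574
For M/M/1: Lq = λ²/(μ(μ-λ))
Lq = 46.24/(12.2 × 5.40)
Lq = 0.7019 jobs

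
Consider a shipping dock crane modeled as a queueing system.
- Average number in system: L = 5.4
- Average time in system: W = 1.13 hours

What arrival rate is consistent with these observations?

Little's Law: L = λW, so λ = L/W
λ = 5.4/1.13 = 4.7788 containers/hour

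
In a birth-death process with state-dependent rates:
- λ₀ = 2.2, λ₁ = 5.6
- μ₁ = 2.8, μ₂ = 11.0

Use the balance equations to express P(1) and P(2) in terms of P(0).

Balance equations:
State 0: λ₀P₀ = μ₁P₁ → P₁ = (λ₀/μ₁)P₀ = (2.2/2.8)P₀ = 0.7857P₀
State 1: P₂ = (λ₀λ₁)/(μ₁μ₂)P₀ = (2.2×5.6)/(2.8×11.0)P₀ = 0.4000P₀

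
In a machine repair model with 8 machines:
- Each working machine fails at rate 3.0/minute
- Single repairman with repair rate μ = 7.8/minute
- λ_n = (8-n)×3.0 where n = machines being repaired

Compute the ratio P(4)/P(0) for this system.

P(4)/P(0) = ∏_{i=0}^{4-1} λ_i/μ_{i+1}
= (8-0)×3.0/7.8 × (8-1)×3.0/7.8 × (8-2)×3.0/7.8 × (8-3)×3.0/7.8
= 36.7634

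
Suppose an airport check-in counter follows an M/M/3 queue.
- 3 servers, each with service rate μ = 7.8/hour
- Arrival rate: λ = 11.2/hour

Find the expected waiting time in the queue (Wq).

Traffic intensity: ρ = λ/(cμ) = 11.2/(3×7.8) = 0.4786
Since ρ = 0.4786 < 1, system is stable.
Offered load a = λ/μ = cρ = 11.2/7.8 = 1.4359
P₀ = [ Σₙ₌₀^2 aⁿ/n! + a^3/(3!(1-ρ)) ]⁻¹
Σ = a^0/0! + a^1/1! + a^2/2! = 1.0000 + 1.4359 + 1.0309 = 3.4668
a^3/(3!(1-ρ)) = 2.9605/(6 × 0.52137) = 0.9464
P₀ = 1/(3.4668 + 0.9464) = 0.2266
Lq = P₀·a^3·ρ / (3!(1-ρ)²) = 0.2266 × 2.9605 × 0.4786 / (6 × 0.2718) = 0.1969
Wq = Lq/λ = 0.1969/11.2 = 0.01758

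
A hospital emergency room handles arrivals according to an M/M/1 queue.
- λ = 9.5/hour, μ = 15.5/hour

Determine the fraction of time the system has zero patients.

ρ = λ/μ = 9.5/15.5 = 0.6129
P(0) = 1 - ρ = 1 - 0.6129 = 0.3871
The server is idle 38.71% of the time.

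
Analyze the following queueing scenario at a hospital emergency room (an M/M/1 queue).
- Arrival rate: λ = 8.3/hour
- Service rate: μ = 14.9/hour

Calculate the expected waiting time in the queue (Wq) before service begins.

First, compute utilization: ρ = λ/μ = 8.3/14.9 = 0.5570
For M/M/1: Wq = λ/(μ(μ-λ))
Wq = 8.3/(14.9 × (14.9-8.3))
Wq = 8.3/(14.9 × 6.60)
Wq = 0.08440 hours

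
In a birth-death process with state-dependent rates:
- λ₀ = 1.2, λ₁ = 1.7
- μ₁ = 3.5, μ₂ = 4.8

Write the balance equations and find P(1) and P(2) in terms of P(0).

Balance equations:
State 0: λ₀P₀ = μ₁P₁ → P₁ = (λ₀/μ₁)P₀ = (1.2/3.5)P₀ = 0.3429P₀
State 1: P₂ = (λ₀λ₁)/(μ₁μ₂)P₀ = (1.2×1.7)/(3.5×4.8)P₀ = 0.1214P₀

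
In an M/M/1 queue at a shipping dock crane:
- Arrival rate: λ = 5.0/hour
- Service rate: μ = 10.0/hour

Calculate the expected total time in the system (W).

First, compute utilization: ρ = λ/μ = 5.0/10.0 = 0.5000
For M/M/1: W = 1/(μ-λ)
W = 1/(10.0-5.0) = 1/5.00
W = 0.2000 hours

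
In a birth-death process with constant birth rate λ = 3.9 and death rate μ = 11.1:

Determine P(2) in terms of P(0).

For constant rates: P(n)/P(0) = (λ/μ)^n
P(2)/P(0) = (3.9/11.1)^2 = 0.35135^2 = 0.1234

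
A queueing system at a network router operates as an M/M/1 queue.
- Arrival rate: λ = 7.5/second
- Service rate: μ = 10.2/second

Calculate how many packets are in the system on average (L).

ρ = λ/μ = 7.5/10.2 = 0.7353
For M/M/1: L = λ/(μ-λ)
L = 7.5/(10.2-7.5) = 7.5/2.70
L = 2.7778 packets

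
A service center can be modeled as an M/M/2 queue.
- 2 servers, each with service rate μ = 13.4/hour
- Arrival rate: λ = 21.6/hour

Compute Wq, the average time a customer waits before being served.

Traffic intensity: ρ = λ/(cμ) = 21.6/(2×13.4) = 0.8060
Since ρ = 0.8060 < 1, system is stable.
Offered load a = λ/μ = cρ = 21.6/13.4 = 1.6119
P₀ = [ Σₙ₌₀^1 aⁿ/n! + a^2/(2!(1-ρ)) ]⁻¹
Σ = a^0/0! + a^1/1! = 1.0000 + 1.6119 = 2.6119
a^2/(2!(1-ρ)) = 2.598352/(2 × 0.1940299) = 6.6958
P₀ = 1/(2.6119 + 6.6958) = 0.1074
Lq = P₀·a^2·ρ / (2!(1-ρ)²) = 0.107438 × 2.59835 × 0.805970 / (2 × 0.0376476) = 2.9882
Wq = Lq/λ = 2.9882/21.6 = 0.1383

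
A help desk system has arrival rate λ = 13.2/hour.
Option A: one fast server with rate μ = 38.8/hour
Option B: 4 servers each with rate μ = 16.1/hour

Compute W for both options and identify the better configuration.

Option A: single server μ = 38.8 (M/M/1)
  ρ_A = 13.2/38.8 = 0.3402
  W_A = 1/(μ-λ) = 1/(38.8-13.2) = 1/25.60 = 0.03906

Option B: 4 servers μ = 16.1 (M/M/4)
  ρ_B = λ/(cμ) = 13.2/(4×16.1) = 0.2050
  Offered load a = λ/μ = cρ = 13.2/16.1 = 0.8199
  P₀ = [ Σₙ₌₀^3 aⁿ/n! + a^4/(4!(1-ρ)) ]⁻¹
  Σ = a^0/0! + a^1/1! + a^2/2! + a^3/3! = 1.0000 + 0.81988 + 0.33610 + 0.091853 = 2.2478
  a^4/(4!(1-ρ)) = 0.4518/(24 × 0.7950) = 0.02368
  P₀ = 1/(2.2478 + 0.02368) = 0.4402
  Lq = P₀·a^4·ρ / (4!(1-ρ)²) = 0.4402 × 0.4518 × 0.2050 / (24 × 0.6321) = 0.002688
  Wq_B = Lq/λ = 0.00268774/13.2 = 0.00020362
  W_B = Wq_B + 1/μ = 0.00020362 + 0.062112 = 0.06232

Since W_A = 0.03906 < W_B = 0.06232, Option A (single fast server) has the shorter time in system.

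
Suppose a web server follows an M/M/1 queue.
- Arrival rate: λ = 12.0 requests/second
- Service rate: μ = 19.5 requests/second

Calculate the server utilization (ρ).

Server utilization: ρ = λ/μ
ρ = 12.0/19.5 = 0.6154
The server is busy 61.54% of the time.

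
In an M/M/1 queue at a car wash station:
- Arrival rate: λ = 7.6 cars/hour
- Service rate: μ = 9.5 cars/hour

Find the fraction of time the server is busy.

Server utilization: ρ = λ/μ
ρ = 7.6/9.5 = 0.8000
The server is busy 80.00% of the time.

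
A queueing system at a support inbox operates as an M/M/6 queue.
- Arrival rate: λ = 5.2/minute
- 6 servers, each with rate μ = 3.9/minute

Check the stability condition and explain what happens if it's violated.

Stability requires ρ = λ/(cμ) < 1
ρ = 5.2/(6 × 3.9) = 5.2/23.40 = 0.2222
Since 0.2222 < 1, the system is STABLE.
The servers are busy 22.22% of the time.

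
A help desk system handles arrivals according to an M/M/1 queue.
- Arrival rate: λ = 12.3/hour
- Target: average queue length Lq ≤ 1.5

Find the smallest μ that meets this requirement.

For M/M/1: Lq = λ²/(μ(μ-λ))
Need Lq ≤ 1.5, i.e. μ(μ-λ) ≥ λ²/1.5
μ² - 12.3μ - 151.29/1.5 ≥ 0  →  μ² - 12.3μ - 100.8600 ≥ 0
Quadratic formula (positive root): μ = [λ + √(λ² + 4×100.8600)]/2
Discriminant: 151.29 + 4×100.8600 = 554.7300, √554.7300 = 23.55271
μ ≥ (12.3 + 23.55271)/2 = 17.9264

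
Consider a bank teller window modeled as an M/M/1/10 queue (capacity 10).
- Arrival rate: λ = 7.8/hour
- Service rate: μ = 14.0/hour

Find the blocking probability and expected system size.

ρ = λ/μ = 7.8/14.0 = 0.55714
P₀ = (1-ρ)/(1-ρ^(K+1)) = (1-0.55714)/(1-0.55714^11) = 0.4429/0.9984 = 0.4436
P_K = P₀×ρ^K = 0.4436 × 0.55714^10 = 0.4436 × 0.002882 = 0.001278
Blocking probability P_10 = 0.001278 (0.13%)
L = ρ[1 - (K+1)ρ^K + Kρ^(K+1)] / [(1-ρ)(1-ρ^(K+1))]
L = 0.55714 × (1 - 11×0.0028817 + 10×0.0016055) / ((1 - 0.55714) × (1 - 0.0016055)) = 1.2404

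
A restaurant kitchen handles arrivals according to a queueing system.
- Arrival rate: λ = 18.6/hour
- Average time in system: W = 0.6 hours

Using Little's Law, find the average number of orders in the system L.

Little's Law: L = λW
L = 18.6 × 0.6 = 11.1600 orders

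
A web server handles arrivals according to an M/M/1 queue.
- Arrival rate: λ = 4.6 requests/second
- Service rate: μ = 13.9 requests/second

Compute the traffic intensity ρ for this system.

Server utilization: ρ = λ/μ
ρ = 4.6/13.9 = 0.3309
The server is busy 33.09% of the time.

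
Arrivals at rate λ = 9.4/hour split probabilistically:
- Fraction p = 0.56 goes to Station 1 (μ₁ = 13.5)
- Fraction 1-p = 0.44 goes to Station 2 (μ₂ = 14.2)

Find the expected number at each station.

Effective rates: λ₁ = 9.4×0.56 = 5.264, λ₂ = 9.4×0.44 = 4.136
Station 1: ρ₁ = 5.264/13.5 = 0.3899, L₁ = ρ₁/(1-ρ₁) = 0.3899/(1-0.3899) = 0.6391
Station 2: ρ₂ = 4.136/14.2 = 0.2913, L₂ = ρ₂/(1-ρ₂) = 0.2913/(1-0.2913) = 0.4110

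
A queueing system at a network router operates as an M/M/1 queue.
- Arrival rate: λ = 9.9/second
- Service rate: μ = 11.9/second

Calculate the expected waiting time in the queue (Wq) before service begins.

First, compute utilization: ρ = λ/μ = 9.9/11.9 = 0.8319
For M/M/1: Wq = λ/(μ(μ-λ))
Wq = 9.9/(11.9 × (11.9-9.9))
Wq = 9.9/(11.9 × 2.00)
Wq = 0.4160 seconds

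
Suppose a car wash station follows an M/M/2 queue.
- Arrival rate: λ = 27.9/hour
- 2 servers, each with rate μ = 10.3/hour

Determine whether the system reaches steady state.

Stability requires ρ = λ/(cμ) < 1
ρ = 27.9/(2 × 10.3) = 27.9/20.60 = 1.3544
Since 1.3544 ≥ 1, the system is UNSTABLE.
Need c > λ/μ = 27.9/10.3 = 2.71.
Minimum servers needed: c = 3.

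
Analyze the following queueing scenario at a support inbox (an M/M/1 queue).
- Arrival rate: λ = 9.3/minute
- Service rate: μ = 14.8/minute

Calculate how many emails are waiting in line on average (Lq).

ρ = λ/μ = 9.3/14.8 = 0.6284
For M/M/1: Lq = λ²/(μ(μ-λ))
Lq = 86.49/(14.8 × 5.50)
Lq = 1.0625 emails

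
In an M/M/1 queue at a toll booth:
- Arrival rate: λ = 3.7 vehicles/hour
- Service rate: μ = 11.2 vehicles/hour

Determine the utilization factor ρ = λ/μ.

Server utilization: ρ = λ/μ
ρ = 3.7/11.2 = 0.3304
The server is busy 33.04% of the time.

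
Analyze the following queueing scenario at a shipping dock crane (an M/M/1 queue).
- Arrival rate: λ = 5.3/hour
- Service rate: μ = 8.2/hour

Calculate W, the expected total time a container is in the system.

First, compute utilization: ρ = λ/μ = 5.3/8.2 = 0.6463
For M/M/1: W = 1/(μ-λ)
W = 1/(8.2-5.3) = 1/2.90
W = 0.3448 hours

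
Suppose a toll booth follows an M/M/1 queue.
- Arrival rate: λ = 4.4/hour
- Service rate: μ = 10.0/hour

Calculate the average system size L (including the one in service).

ρ = λ/μ = 4.4/10.0 = 0.4400
For M/M/1: L = λ/(μ-λ)
L = 4.4/(10.0-4.4) = 4.4/5.60
L = 0.7857 vehicles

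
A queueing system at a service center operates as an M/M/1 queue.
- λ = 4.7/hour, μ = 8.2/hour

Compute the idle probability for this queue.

ρ = λ/μ = 4.7/8.2 = 0.5732
P(0) = 1 - ρ = 1 - 0.5732 = 0.4268
The server is idle 42.68% of the time.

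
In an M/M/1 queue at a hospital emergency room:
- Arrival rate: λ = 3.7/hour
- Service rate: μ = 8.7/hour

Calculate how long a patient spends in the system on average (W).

First, compute utilization: ρ = λ/μ = 3.7/8.7 = 0.4253
For M/M/1: W = 1/(μ-λ)
W = 1/(8.7-3.7) = 1/5.00
W = 0.2000 hours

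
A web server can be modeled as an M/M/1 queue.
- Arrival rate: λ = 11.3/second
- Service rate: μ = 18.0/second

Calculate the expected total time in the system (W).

First, compute utilization: ρ = λ/μ = 11.3/18.0 = 0.6278
For M/M/1: W = 1/(μ-λ)
W = 1/(18.0-11.3) = 1/6.70
W = 0.1493 seconds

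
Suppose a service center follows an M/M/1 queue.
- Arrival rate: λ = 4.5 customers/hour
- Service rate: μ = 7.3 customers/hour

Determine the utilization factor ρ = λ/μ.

Server utilization: ρ = λ/μ
ρ = 4.5/7.3 = 0.6164
The server is busy 61.64% of the time.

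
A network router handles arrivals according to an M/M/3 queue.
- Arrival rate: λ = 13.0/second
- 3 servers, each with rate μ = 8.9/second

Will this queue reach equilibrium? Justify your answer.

Stability requires ρ = λ/(cμ) < 1
ρ = 13.0/(3 × 8.9) = 13.0/26.70 = 0.4869
Since 0.4869 < 1, the system is STABLE.
The servers are busy 48.69% of the time.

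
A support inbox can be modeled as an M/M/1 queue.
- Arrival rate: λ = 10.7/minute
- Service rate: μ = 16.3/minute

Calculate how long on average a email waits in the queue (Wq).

First, compute utilization: ρ = λ/μ = 10.7/16.3 = 0.6564
For M/M/1: Wq = λ/(μ(μ-λ))
Wq = 10.7/(16.3 × (16.3-10.7))
Wq = 10.7/(16.3 × 5.60)
Wq = 0.1172 minutes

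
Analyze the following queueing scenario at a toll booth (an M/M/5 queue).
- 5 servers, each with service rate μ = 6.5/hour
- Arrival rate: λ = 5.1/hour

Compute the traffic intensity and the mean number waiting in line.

Traffic intensity: ρ = λ/(cμ) = 5.1/(5×6.5) = 0.1569
Since ρ = 0.1569 < 1, system is stable.
Offered load a = λ/μ = cρ = 5.1/6.5 = 0.7846
P₀ = [ Σₙ₌₀^4 aⁿ/n! + a^5/(5!(1-ρ)) ]⁻¹
Σ = a^0/0! + a^1/1! + a^2/2! + a^3/3! + a^4/4! = 1.0000 + 0.7846 + 0.3078 + 0.08050 + 0.01579 = 2.1887
a^5/(5!(1-ρ)) = 0.29736/(120 × 0.84308) = 0.002939
P₀ = 1/(2.1887 + 0.002939) = 0.4563
Lq = P₀·a^5·ρ / (5!(1-ρ)²) = 0.4563 × 0.2974 × 0.1569 / (120 × 0.7108) = 0.0002496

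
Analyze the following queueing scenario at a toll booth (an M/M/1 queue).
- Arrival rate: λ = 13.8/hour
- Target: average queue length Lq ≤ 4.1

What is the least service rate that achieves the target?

For M/M/1: Lq = λ²/(μ(μ-λ))
Need Lq ≤ 4.1, i.e. μ(μ-λ) ≥ λ²/4.1
μ² - 13.8μ - 190.44/4.1 ≥ 0  →  μ² - 13.8μ - 46.44878 ≥ 0
Quadratic formula (positive root): μ = [λ + √(λ² + 4×46.44878)]/2
Discriminant: 190.44 + 4×46.44878 = 376.2351, √376.2351 = 19.3968
μ ≥ (13.8 + 19.3968)/2 = 16.5984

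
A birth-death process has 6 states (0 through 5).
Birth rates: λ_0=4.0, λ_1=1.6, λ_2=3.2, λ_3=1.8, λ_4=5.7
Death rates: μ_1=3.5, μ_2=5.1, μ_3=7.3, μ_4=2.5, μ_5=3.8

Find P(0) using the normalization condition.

Ratios P(n)/P(0) = (λ₀···λₙ₋₁)/(μ₁···μₙ):
P(1)/P(0) = (4.0)/(3.5) = 1.1429
P(2)/P(0) = (4.0×1.6)/(3.5×5.1) = 0.3585
P(3)/P(0) = (4.0×1.6×3.2)/(3.5×5.1×7.3) = 0.1572
P(4)/P(0) = (4.0×1.6×3.2×1.8)/(3.5×5.1×7.3×2.5) = 0.1132
P(5)/P(0) = (4.0×1.6×3.2×1.8×5.7)/(3.5×5.1×7.3×2.5×3.8) = 0.1697

Normalization: ∑ P(n) = 1
P(0) × (1.0000 + 1.1429 + 0.3585 + 0.1572 + 0.1132 + 0.1697) = 1
P(0) × 2.9415 = 1
P(0) = 1/2.9415 = 0.3400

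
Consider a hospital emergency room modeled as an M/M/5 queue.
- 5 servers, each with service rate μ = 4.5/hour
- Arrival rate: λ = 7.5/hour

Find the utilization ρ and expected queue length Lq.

Traffic intensity: ρ = λ/(cμ) = 7.5/(5×4.5) = 0.3333
Since ρ = 0.3333 < 1, system is stable.
Offered load a = λ/μ = cρ = 7.5/4.5 = 1.6667
P₀ = [ Σₙ₌₀^4 aⁿ/n! + a^5/(5!(1-ρ)) ]⁻¹
Σ = a^0/0! + a^1/1! + a^2/2! + a^3/3! + a^4/4! = 1.0000 + 1.6667 + 1.3889 + 0.7716 + 0.3215 = 5.1487
a^5/(5!(1-ρ)) = 12.8601/(120 × 0.66667) = 0.1608
P₀ = 1/(5.1487 + 0.1608) = 0.1883
Lq = P₀·a^5·ρ / (5!(1-ρ)²) = 0.18834 × 12.8601 × 0.33333 / (120 × 0.44444) = 0.01514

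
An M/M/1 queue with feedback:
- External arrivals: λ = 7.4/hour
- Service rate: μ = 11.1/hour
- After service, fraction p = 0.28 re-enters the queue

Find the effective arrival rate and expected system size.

Effective arrival rate: λ_eff = λ/(1-p) = 7.4/(1-0.28) = 7.4/0.72 = 10.27778
ρ = λ_eff/μ = 10.27778/11.1 = 0.925926
L = ρ/(1-ρ) = 0.925926/(1-0.925926) = 12.5000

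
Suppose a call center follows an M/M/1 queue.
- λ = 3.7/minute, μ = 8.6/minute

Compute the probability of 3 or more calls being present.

ρ = λ/μ = 3.7/8.6 = 0.430233
P(N ≥ n) = ρⁿ
P(N ≥ 3) = 0.430233^3
P(N ≥ 3) = 0.07964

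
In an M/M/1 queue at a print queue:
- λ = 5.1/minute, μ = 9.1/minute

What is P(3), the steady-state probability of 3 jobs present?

ρ = λ/μ = 5.1/9.1 = 0.56044
P(n) = (1-ρ)ρⁿ
P(3) = (1-0.56044) × 0.56044^3
P(3) = 0.43956 × 0.17603
P(3) = 0.07738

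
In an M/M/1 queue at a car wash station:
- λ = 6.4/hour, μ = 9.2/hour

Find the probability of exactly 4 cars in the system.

ρ = λ/μ = 6.4/9.2 = 0.6957
P(n) = (1-ρ)ρⁿ
P(4) = (1-0.6957) × 0.6957^4
P(4) = 0.30430 × 0.23425
P(4) = 0.07128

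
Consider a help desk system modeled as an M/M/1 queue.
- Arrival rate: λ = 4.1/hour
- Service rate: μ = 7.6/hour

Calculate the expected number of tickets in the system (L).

ρ = λ/μ = 4.1/7.6 = 0.5395
For M/M/1: L = λ/(μ-λ)
L = 4.1/(7.6-4.1) = 4.1/3.50
L = 1.1714 tickets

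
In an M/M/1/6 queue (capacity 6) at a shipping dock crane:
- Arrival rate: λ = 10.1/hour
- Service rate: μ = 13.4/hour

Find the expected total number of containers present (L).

ρ = λ/μ = 10.1/13.4 = 0.75373
P₀ = (1-ρ)/(1-ρ^(K+1)) = (1-0.75373)/(1-0.75373^7) = 0.2463/0.8618 = 0.2858
P_K = P₀×ρ^K = 0.28576 × 0.75373^6 = 0.28576 × 0.18336 = 0.05240
L = ρ[1 - (K+1)ρ^K + Kρ^(K+1)] / [(1-ρ)(1-ρ^(K+1))]
L = 0.75373 × (1 - 7×0.183356 + 6×0.138201) / ((1 - 0.75373) × (1 - 0.138201)) = 1.9380 containers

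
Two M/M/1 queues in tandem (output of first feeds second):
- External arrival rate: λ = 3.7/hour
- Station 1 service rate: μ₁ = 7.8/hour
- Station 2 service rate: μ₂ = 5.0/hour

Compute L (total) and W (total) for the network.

By Jackson's theorem, each station behaves as independent M/M/1.
Station 1: ρ₁ = 3.7/7.8 = 0.4744, L₁ = ρ₁/(1-ρ₁) = λ/(μ₁-λ) = 3.7/4.10 = 0.9024
Station 2: ρ₂ = 3.7/5.0 = 0.7400, L₂ = ρ₂/(1-ρ₂) = λ/(μ₂-λ) = 3.7/1.30 = 2.8462
Total: L = L₁ + L₂ = 0.9024 + 2.8462 = 3.7486
W = L/λ = 3.7486/3.7 = 1.0131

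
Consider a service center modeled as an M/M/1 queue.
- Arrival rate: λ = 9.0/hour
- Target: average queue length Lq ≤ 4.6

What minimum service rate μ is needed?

For M/M/1: Lq = λ²/(μ(μ-λ))
Need Lq ≤ 4.6, i.e. μ(μ-λ) ≥ λ²/4.6
μ² - 9.0μ - 81.00/4.6 ≥ 0  →  μ² - 9.0μ - 17.6087 ≥ 0
Quadratic formula (positive root): μ = [λ + √(λ² + 4×17.6087)]/2
Discriminant: 81.00 + 4×17.6087 = 151.4348, √151.4348 = 12.30588
μ ≥ (9.0 + 12.30588)/2 = 10.6529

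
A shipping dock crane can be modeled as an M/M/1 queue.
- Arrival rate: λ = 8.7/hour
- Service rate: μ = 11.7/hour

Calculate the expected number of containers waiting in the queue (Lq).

ρ = λ/μ = 8.7/11.7 = 0.7436
For M/M/1: Lq = λ²/(μ(μ-λ))
Lq = 75.69/(11.7 × 3.00)
Lq = 2.1564 containers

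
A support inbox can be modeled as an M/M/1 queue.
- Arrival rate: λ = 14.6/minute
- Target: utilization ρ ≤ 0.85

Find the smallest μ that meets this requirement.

ρ = λ/μ, so μ = λ/ρ
μ ≥ 14.6/0.85 = 17.1765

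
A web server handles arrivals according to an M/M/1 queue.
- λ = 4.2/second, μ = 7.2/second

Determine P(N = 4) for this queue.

ρ = λ/μ = 4.2/7.2 = 0.583333
P(n) = (1-ρ)ρⁿ
P(4) = (1-0.583333) × 0.583333^4
P(4) = 0.4167 × 0.1158
P(4) = 0.04825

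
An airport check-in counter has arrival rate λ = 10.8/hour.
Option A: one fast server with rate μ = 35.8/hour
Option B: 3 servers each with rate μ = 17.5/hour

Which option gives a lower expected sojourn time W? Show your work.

Option A: single server μ = 35.8 (M/M/1)
  ρ_A = 10.8/35.8 = 0.3017
  W_A = 1/(μ-λ) = 1/(35.8-10.8) = 1/25.00 = 0.04000

Option B: 3 servers μ = 17.5 (M/M/3)
  ρ_B = λ/(cμ) = 10.8/(3×17.5) = 0.2057
  Offered load a = λ/μ = cρ = 10.8/17.5 = 0.6171
  P₀ = [ Σₙ₌₀^2 aⁿ/n! + a^3/(3!(1-ρ)) ]⁻¹
  Σ = a^0/0! + a^1/1! + a^2/2! = 1.0000 + 0.61714 + 0.19043 = 1.8076
  a^3/(3!(1-ρ)) = 0.23505/(6 × 0.79429) = 0.04932
  P₀ = 1/(1.8076 + 0.04932) = 0.5385
  Lq = P₀·a^3·ρ / (3!(1-ρ)²) = 0.53853 × 0.23505 × 0.20571 / (6 × 0.63089) = 0.006879
  Wq_B = Lq/λ = 0.0068791/10.8 = 0.0006370
  W_B = Wq_B + 1/μ = 0.0006370 + 0.05714 = 0.05778

Since W_A = 0.04000 < W_B = 0.05778, Option A (single fast server) has the shorter time in system.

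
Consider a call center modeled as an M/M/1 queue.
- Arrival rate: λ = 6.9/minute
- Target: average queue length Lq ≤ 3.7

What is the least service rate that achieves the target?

For M/M/1: Lq = λ²/(μ(μ-λ))
Need Lq ≤ 3.7, i.e. μ(μ-λ) ≥ λ²/3.7
μ² - 6.9μ - 47.61/3.7 ≥ 0  →  μ² - 6.9μ - 12.86757 ≥ 0
Quadratic formula (positive root): μ = [λ + √(λ² + 4×12.86757)]/2
Discriminant: 47.61 + 4×12.86757 = 99.0803, √99.0803 = 9.9539
μ ≥ (6.9 + 9.9539)/2 = 8.4270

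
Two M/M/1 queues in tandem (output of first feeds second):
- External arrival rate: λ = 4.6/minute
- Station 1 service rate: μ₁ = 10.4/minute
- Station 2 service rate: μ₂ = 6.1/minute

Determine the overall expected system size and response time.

By Jackson's theorem, each station behaves as independent M/M/1.
Station 1: ρ₁ = 4.6/10.4 = 0.4423, L₁ = ρ₁/(1-ρ₁) = λ/(μ₁-λ) = 4.6/5.80 = 0.7931
Station 2: ρ₂ = 4.6/6.1 = 0.7541, L₂ = ρ₂/(1-ρ₂) = λ/(μ₂-λ) = 4.6/1.50 = 3.0667
Total: L = L₁ + L₂ = 0.7931 + 3.0667 = 3.8598
W = L/λ = 3.8598/4.6 = 0.8391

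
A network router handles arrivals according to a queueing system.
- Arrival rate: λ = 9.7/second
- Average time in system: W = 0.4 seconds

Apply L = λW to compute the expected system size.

Little's Law: L = λW
L = 9.7 × 0.4 = 3.8800 packets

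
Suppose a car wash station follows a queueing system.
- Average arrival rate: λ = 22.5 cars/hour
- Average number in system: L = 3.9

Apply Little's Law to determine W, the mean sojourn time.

Little's Law: L = λW, so W = L/λ
W = 3.9/22.5 = 0.1733 hours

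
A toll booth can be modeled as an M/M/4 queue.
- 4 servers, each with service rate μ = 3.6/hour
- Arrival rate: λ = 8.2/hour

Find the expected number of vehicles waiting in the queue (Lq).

Traffic intensity: ρ = λ/(cμ) = 8.2/(4×3.6) = 0.5694
Since ρ = 0.5694 < 1, system is stable.
Offered load a = λ/μ = cρ = 8.2/3.6 = 2.2778
P₀ = [ Σₙ₌₀^3 aⁿ/n! + a^4/(4!(1-ρ)) ]⁻¹
Σ = a^0/0! + a^1/1! + a^2/2! + a^3/3! = 1.0000 + 2.2778 + 2.5941 + 1.9696 = 7.8415
a^4/(4!(1-ρ)) = 26.9182/(24 × 0.43056) = 2.6050
P₀ = 1/(7.8415 + 2.6050) = 0.09573
Lq = P₀·a^4·ρ / (4!(1-ρ)²) = 0.09573 × 26.9182 × 0.5694 / (24 × 0.1854) = 0.3298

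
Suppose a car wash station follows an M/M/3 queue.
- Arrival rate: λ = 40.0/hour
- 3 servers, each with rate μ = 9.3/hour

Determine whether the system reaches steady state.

Stability requires ρ = λ/(cμ) < 1
ρ = 40.0/(3 × 9.3) = 40.0/27.90 = 1.4337
Since 1.4337 ≥ 1, the system is UNSTABLE.
Need c > λ/μ = 40.0/9.3 = 4.30.
Minimum servers needed: c = 5.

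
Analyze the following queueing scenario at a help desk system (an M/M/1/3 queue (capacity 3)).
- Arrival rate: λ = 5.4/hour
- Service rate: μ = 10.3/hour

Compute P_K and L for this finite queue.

ρ = λ/μ = 5.4/10.3 = 0.5243
P₀ = (1-ρ)/(1-ρ^(K+1)) = (1-0.5243)/(1-0.5243^4) = 0.4757/0.9244 = 0.5146
P_K = P₀×ρ^K = 0.514584 × 0.5243^3 = 0.514584 × 0.144125 = 0.07416
Blocking probability P_3 = 0.07416 (7.42%)
L = ρ[1 - (K+1)ρ^K + Kρ^(K+1)] / [(1-ρ)(1-ρ^(K+1))]
L = 0.5243 × (1 - 4×0.14413 + 3×0.075565) / ((1 - 0.5243) × (1 - 0.075565)) = 0.7752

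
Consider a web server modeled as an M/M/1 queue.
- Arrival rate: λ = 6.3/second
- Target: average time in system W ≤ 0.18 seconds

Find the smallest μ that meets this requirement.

For M/M/1: W = 1/(μ-λ)
Need W ≤ 0.18, so 1/(μ-λ) ≤ 0.18
μ - λ ≥ 1/0.18 = 5.5556
μ ≥ 6.3 + 5.5556 = 11.8556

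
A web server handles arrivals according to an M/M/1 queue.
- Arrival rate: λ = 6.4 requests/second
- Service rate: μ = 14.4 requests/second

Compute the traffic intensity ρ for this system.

Server utilization: ρ = λ/μ
ρ = 6.4/14.4 = 0.4444
The server is busy 44.44% of the time.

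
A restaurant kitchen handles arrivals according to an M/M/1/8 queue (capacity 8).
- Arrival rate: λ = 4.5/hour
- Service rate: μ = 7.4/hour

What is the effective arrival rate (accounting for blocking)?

ρ = λ/μ = 4.5/7.4 = 0.60811
P₀ = (1-ρ)/(1-ρ^(K+1)) = (1-0.60811)/(1-0.60811^9) = 0.3919/0.9886 = 0.3964
P_K = P₀×ρ^K = 0.3964 × 0.60811^8 = 0.3964 × 0.01870 = 0.007413
λ_eff = λ(1-P_K) = 4.5 × (1 - 0.007413) = 4.5 × 0.992587 = 4.4666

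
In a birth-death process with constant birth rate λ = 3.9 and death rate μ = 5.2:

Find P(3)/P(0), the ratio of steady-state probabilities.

For constant rates: P(n)/P(0) = (λ/μ)^n
P(3)/P(0) = (3.9/5.2)^3 = 0.7500^3 = 0.4219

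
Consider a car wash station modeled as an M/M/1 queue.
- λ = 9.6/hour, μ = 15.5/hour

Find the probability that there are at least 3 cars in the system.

ρ = λ/μ = 9.6/15.5 = 0.6194
P(N ≥ n) = ρⁿ
P(N ≥ 3) = 0.6194^3
P(N ≥ 3) = 0.2376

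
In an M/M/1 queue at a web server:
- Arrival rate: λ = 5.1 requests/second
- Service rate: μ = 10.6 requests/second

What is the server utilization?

Server utilization: ρ = λ/μ
ρ = 5.1/10.6 = 0.4811
The server is busy 48.11% of the time.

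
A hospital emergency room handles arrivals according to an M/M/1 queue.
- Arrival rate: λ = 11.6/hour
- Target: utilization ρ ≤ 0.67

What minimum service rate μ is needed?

ρ = λ/μ, so μ = λ/ρ
μ ≥ 11.6/0.67 = 17.3134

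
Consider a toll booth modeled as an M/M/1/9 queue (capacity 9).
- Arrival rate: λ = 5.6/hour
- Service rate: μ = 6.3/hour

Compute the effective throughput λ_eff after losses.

ρ = λ/μ = 5.6/6.3 = 0.88889
P₀ = (1-ρ)/(1-ρ^(K+1)) = (1-0.88889)/(1-0.88889^10) = 0.11111/0.69205 = 0.1606
P_K = P₀×ρ^K = 0.16055 × 0.88889^9 = 0.16055 × 0.34644 = 0.05562
λ_eff = λ(1-P_K) = 5.6 × (1 - 0.05562) = 5.6 × 0.94438 = 5.2885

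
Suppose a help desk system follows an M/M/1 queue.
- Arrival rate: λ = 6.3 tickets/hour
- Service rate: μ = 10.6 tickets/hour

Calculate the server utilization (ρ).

Server utilization: ρ = λ/μ
ρ = 6.3/10.6 = 0.5943
The server is busy 59.43% of the time.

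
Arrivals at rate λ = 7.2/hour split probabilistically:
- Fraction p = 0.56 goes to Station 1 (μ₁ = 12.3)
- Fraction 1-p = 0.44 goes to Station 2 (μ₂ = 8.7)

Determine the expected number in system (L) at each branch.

Effective rates: λ₁ = 7.2×0.56 = 4.032, λ₂ = 7.2×0.44 = 3.168
Station 1: ρ₁ = 4.032/12.3 = 0.3278, L₁ = ρ₁/(1-ρ₁) = 0.3278/(1-0.3278) = 0.4877
Station 2: ρ₂ = 3.168/8.7 = 0.36414, L₂ = ρ₂/(1-ρ₂) = 0.36414/(1-0.36414) = 0.5727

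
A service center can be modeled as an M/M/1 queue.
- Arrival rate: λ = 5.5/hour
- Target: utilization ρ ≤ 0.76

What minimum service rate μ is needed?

ρ = λ/μ, so μ = λ/ρ
μ ≥ 5.5/0.76 = 7.2368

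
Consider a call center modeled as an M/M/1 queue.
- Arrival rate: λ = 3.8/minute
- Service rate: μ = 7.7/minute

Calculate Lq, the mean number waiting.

ρ = λ/μ = 3.8/7.7 = 0.4935
For M/M/1: Lq = λ²/(μ(μ-λ))
Lq = 14.44/(7.7 × 3.90)
Lq = 0.4809 calls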